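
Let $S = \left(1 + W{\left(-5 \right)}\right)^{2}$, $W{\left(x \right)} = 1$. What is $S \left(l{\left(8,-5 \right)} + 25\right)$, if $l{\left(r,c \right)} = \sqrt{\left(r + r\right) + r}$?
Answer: $100 + 8 \sqrt{6} \approx 119.6$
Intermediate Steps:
$l{\left(r,c \right)} = \sqrt{3} \sqrt{r}$ ($l{\left(r,c \right)} = \sqrt{2 r + r} = \sqrt{3 r} = \sqrt{3} \sqrt{r}$)
$S = 4$ ($S = \left(1 + 1\right)^{2} = 2^{2} = 4$)
$S \left(l{\left(8,-5 \right)} + 25\right) = 4 \left(\sqrt{3} \sqrt{8} + 25\right) = 4 \left(\sqrt{3} \cdot 2 \sqrt{2} + 25\right) = 4 \left(2 \sqrt{6} + 25\right) = 4 \left(25 + 2 \sqrt{6}\right) = 100 + 8 \sqrt{6}$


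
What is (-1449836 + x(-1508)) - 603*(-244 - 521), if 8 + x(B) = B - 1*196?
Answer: -990253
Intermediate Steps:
x(B) = -204 + B (x(B) = -8 + (B - 1*196) = -8 + (B - 196) = -8 + (-196 + B) = -204 + B)
(-1449836 + x(-1508)) - 603*(-244 - 521) = (-1449836 + (-204 - 1508)) - 603*(-244 - 521) = (-1449836 - 1712) - 603*(-765) = -1451548 + 461295 = -990253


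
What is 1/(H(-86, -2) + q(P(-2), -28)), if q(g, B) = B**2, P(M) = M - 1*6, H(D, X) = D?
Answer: 1/698 ≈ 0.0014327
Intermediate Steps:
P(M) = -6 + M (P(M) = M - 6 = -6 + M)
1/(H(-86, -2) + q(P(-2), -28)) = 1/(-86 + (-28)**2) = 1/(-86 + 784) = 1/698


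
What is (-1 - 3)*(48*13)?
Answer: -2496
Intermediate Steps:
(-1 - 3)*(48*13) = -4*624 = -2496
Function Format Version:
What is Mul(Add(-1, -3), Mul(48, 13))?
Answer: -2496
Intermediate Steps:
Mul(Add(-1, -3), Mul(48, 13)) = Mul(-4, 624) = -2496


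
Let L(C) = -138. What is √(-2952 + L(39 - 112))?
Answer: I*√3090 ≈ 55.588*I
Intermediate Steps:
√(-2952 + L(39 - 112)) = √(-2952 - 138) = √(-3090) = I*√3090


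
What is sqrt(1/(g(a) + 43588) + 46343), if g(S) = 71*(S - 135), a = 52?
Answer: sqrt(65849372355270)/37695 ≈ 215.27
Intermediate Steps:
g(S) = -9585 + 71*S (g(S) = 71*(-135 + S) = -9585 + 71*S)
sqrt(1/(g(a) + 43588) + 46343) = sqrt(1/((-9585 + 71*52) + 43588) + 46343) = sqrt(1/((-9585 + 3692) + 43588) + 46343) = sqrt(1/(-5893 + 43588) + 46343) = sqrt(1/37695 + 46343) = sqrt(1746899386/37695) = sqrt(65849372355270)/37695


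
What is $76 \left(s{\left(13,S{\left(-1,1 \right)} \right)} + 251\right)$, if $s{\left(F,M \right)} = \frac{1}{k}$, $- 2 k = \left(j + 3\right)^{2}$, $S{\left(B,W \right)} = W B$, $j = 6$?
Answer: $\frac{1545004}{81} \approx 19074.0$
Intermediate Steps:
$S{\left(B,W \right)} = B W$
$k = - \frac{81}{2}$ ($k = - \frac{\left(6 + 3\right)^{2}}{2} = - \frac{9^{2}}{2} = \left(- \frac{1}{2}\right) 81 = - \frac{81}{2} \approx -40.5$)
$s{\left(F,M \right)} = - \frac{2}{81}$ ($s{\left(F,M \right)} = \frac{1}{- \frac{81}{2}} = - \frac{2}{81}$)
$76 \left(s{\left(13,S{\left(-1,1 \right)} \right)} + 251\right) = 76 \left(- \frac{2}{81} + 251\right) = 76 \cdot \frac{20329}{81} = \frac{1545004}{81}$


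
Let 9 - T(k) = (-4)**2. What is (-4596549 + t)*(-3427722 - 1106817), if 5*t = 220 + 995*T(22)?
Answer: 20849347799022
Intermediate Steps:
T(k) = -7 (T(k) = 9 - 1*(-4)**2 = 9 - 1*16 = 9 - 16 = -7)
t = -1349 (t = (220 + 995*(-7))/5 = (220 - 6965)/5 = (1/5)*(-6745) = -1349)
(-4596549 + t)*(-3427722 - 1106817) = (-4596549 - 1349)*(-3427722 - 1106817) = -4597898*(-4534539) = 20849347799022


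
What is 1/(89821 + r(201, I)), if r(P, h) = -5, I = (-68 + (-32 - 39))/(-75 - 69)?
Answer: 1/89816 ≈ 1.1134e-5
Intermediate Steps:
I = 139/144 (I = (-68 - 71)/(-144) = -139*(-1/144) = 139/144 ≈ 0.96528)
1/(89821 + r(201, I)) = 1/(89821 - 5) = 1/89816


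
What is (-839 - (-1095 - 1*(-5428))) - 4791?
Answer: -9963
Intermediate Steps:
(-839 - (-1095 - 1*(-5428))) - 4791 = (-839 - (-1095 + 5428)) - 4791 = (-839 - 1*4333) - 4791 = (-839 - 4333) - 4791 = -5172 - 4791 = -9963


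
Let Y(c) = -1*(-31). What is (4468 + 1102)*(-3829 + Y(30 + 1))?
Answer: -21154860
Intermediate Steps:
Y(c) = 31
(4468 + 1102)*(-3829 + Y(30 + 1)) = (4468 + 1102)*(-3829 + 31) = 5570*(-3798) = -21154860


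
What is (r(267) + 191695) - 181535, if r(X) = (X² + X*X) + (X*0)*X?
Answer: 152738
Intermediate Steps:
r(X) = 2*X² (r(X) = (X² + X²) + 0*X = 2*X² + 0 = 2*X²)
(r(267) + 191695) - 181535 = (2*267² + 191695) - 181535 = (2*71289 + 191695) - 181535 = (142578 + 191695) - 181535 = 334273 - 181535 = 152738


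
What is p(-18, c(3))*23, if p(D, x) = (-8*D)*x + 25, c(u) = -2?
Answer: -6049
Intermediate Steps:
p(D, x) = 25 - 8*D*x (p(D, x) = -8*D*x + 25 = 25 - 8*D*x)
p(-18, c(3))*23 = (25 - 8*(-18)*(-2))*23 = (25 - 288)*23 = -263*23 = -6049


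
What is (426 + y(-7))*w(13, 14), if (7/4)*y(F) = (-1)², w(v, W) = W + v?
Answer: 80622/7 ≈ 11517.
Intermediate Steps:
y(F) = 4/7 (y(F) = (4/7)*(-1)² = (4/7)*1 = 4/7)
(426 + y(-7))*w(13, 14) = (426 + 4/7)*(14 + 13) = (2986/7)*27 = 80622/7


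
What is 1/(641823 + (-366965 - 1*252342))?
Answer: 1/22516 ≈ 4.4413e-5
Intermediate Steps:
1/(641823 + (-366965 - 1*252342)) = 1/(641823 + (-366965 - 252342)) = 1/(641823 - 619307) = 1/22516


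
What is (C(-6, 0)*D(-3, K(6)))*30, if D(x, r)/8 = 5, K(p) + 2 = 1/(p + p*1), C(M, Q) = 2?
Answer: 2400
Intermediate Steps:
K(p) = -2 + 1/(2*p) (K(p) = -2 + 1/(p + p*1) = -2 + 1/(p + p) = -2 + 1/(2*p))
D(x, r) = 40 (D(x, r) = 8*5 = 40)
(C(-6, 0)*D(-3, K(6)))*30 = (2*40)*30 = 80*30 = 2400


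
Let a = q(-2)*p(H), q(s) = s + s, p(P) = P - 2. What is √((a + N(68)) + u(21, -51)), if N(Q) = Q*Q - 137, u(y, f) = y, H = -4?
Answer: 2*√1133 ≈ 67.320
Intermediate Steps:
p(P) = -2 + P
N(Q) = -137 + Q² (N(Q) = Q² - 137 = -137 + Q²)
q(s) = 2*s
a = 24 (a = (2*(-2))*(-2 - 4) = -4*(-6) = 24)
√((a + N(68)) + u(21, -51)) = √((24 + (-137 + 68²)) + 21) = √((24 + (-137 + 4624)) + 21) = √((24 + 4487) + 21) = √(4511 + 21) = √4532 = 2*√1133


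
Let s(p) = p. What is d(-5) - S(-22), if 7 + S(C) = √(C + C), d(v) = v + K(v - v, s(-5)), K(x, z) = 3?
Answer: 5 - 2*I*√11 ≈ 5.0 - 6.6332*I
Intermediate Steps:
d(v) = 3 + v (d(v) = v + 3 = 3 + v)
S(C) = -7 + √2*√C (S(C) = -7 + √(C + C) = -7 + √(2*C) = -7 + √2*√C)
d(-5) - S(-22) = (3 - 5) - (-7 + √2*√(-22)) = -2 - (-7 + √2*(I*√22)) = -2 - (-7 + 2*I*√11) = -2 + (7 - 2*I*√11) = 5 - 2*I*√11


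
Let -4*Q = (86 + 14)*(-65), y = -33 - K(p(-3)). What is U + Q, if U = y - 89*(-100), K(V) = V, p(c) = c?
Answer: 10495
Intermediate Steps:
y = -30 (y = -33 - 1*(-3) = -33 + 3 = -30)
Q = 1625 (Q = -(86 + 14)*(-65)/4 = -25*(-65) = -¼*(-6500) = 1625)
U = 8870 (U = -30 - 89*(-100) = -30 + 8900 = 8870)
U + Q = 8870 + 1625 = 10495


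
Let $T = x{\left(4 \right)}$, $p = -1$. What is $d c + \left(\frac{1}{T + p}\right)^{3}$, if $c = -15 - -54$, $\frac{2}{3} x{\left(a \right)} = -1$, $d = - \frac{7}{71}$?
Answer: $- \frac{34693}{8875} \approx -3.9091$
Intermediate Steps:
$d = - \frac{7}{71}$ ($d = \left(-7\right) \frac{1}{71} = - \frac{7}{71} \approx -0.098592$)
$x{\left(a \right)} = - \frac{3}{2}$ ($x{\left(a \right)} = \frac{3}{2} \left(-1\right) = - \frac{3}{2}$)
$T = - \frac{3}{2} \approx -1.5$
$c = 39$ ($c = -15 + 54 = 39$)
$d c + \left(\frac{1}{T + p}\right)^{3} = \left(- \frac{7}{71}\right) 39 + \left(\frac{1}{- \frac{3}{2} - 1}\right)^{3} = - \frac{273}{71} + \left(\frac{1}{- \frac{5}{2}}\right)^{3} = - \frac{273}{71} + \left(- \frac{2}{5}\right)^{3} = - \frac{273}{71} - \frac{8}{125} = - \frac{34693}{8875}$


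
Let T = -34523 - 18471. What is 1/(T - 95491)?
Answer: -1/148485 ≈ -6.7347e-6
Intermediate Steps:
T = -52994
1/(T - 95491) = 1/(-52994 - 95491) = 1/(-148485) = -1/148485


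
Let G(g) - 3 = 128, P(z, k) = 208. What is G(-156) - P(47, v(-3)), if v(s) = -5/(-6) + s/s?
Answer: -77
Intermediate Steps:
v(s) = 11/6 (v(s) = -5*(-⅙) + 1 = ⅚ + 1 = 11/6)
G(g) = 131 (G(g) = 3 + 128 = 131)
G(-156) - P(47, v(-3)) = 131 - 1*208 = 131 - 208 = -77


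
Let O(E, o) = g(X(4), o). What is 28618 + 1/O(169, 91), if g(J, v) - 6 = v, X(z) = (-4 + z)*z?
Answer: 2775947/97 ≈ 28618.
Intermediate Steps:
X(z) = z*(-4 + z)
g(J, v) = 6 + v
O(E, o) = 6 + o
28618 + 1/O(169, 91) = 28618 + 1/(6 + 91) = 28618 + 1/97 = 2775947/97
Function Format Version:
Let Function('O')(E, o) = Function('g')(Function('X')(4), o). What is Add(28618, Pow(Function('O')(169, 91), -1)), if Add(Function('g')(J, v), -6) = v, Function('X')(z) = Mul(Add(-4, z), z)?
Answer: Rational(2775947, 97) ≈ 28618.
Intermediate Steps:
Function('X')(z) = Mul(z, Add(-4, z))
Function('g')(J, v) = Add(6, v)
Function('O')(E, o) = Add(6, o)
Add(28618, Pow(Function('O')(169, 91), -1)) = Add(28618, Pow(Add(6, 91), -1)) = Add(28618, Pow(97, -1)) = Add(28618, Rational(1, 97)) = Rational(2775947, 97)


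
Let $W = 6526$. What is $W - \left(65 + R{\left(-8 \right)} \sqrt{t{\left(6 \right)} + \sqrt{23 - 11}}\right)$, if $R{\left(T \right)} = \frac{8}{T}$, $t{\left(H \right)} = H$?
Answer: $6461 + \sqrt{6 + 2 \sqrt{3}} \approx 6464.1$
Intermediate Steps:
$W - \left(65 + R{\left(-8 \right)} \sqrt{t{\left(6 \right)} + \sqrt{23 - 11}}\right) = 6526 - \left(65 + \frac{8}{-8} \sqrt{6 + \sqrt{23 - 11}}\right) = 6526 - \left(65 + 8 \left(- \frac{1}{8}\right) \sqrt{6 + \sqrt{12}}\right) = 6526 - \left(65 - \sqrt{6 + 2 \sqrt{3}}\right) = 6461 + \sqrt{6 + 2 \sqrt{3}}$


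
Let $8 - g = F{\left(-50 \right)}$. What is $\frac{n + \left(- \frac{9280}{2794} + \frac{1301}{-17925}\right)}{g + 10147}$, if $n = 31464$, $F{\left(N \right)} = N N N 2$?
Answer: $\frac{787812113903}{6514599889875} \approx 0.12093$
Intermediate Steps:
$F{\left(N \right)} = 2 N^{3}$ ($F{\left(N \right)} = N N^{2} \cdot 2 = N^{3} \cdot 2 = 2 N^{3}$)
$g = 250008$ ($g = 8 - 2 \left(-50\right)^{3} = 8 - 2 \left(-125000\right) = 8 - -250000 = 8 + 250000 = 250008$)
$\frac{n + \left(- \frac{9280}{2794} + \frac{1301}{-17925}\right)}{g + 10147} = \frac{31464 + \left(- \frac{9280}{2794} + \frac{1301}{-17925}\right)}{250008 + 10147} = \frac{31464 + \left(\left(-9280\right) \frac{1}{2794} + 1301 \left(- \frac{1}{17925}\right)\right)}{260155} = \left(31464 - \frac{84989497}{25041225}\right) \frac{1}{260155} = \frac{787812113903}{25041225} \cdot \frac{1}{260155} = \frac{787812113903}{6514599889875}$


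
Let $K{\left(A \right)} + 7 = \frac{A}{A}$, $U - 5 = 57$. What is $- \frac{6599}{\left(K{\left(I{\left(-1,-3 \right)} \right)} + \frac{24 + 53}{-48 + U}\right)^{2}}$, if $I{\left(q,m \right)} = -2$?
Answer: $-26396$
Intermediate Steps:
$U = 62$ ($U = 5 + 57 = 62$)
$K{\left(A \right)} = -6$ ($K{\left(A \right)} = -7 + \frac{A}{A} = -7 + 1 = -6$)
$- \frac{6599}{\left(K{\left(I{\left(-1,-3 \right)} \right)} + \frac{24 + 53}{-48 + U}\right)^{2}} = - \frac{6599}{\left(-6 + \frac{24 + 53}{-48 + 62}\right)^{2}} = - \frac{6599}{\left(-6 + \frac{77}{14}\right)^{2}} = - \frac{6599}{\left(-6 + 77 \cdot \frac{1}{14}\right)^{2}} = - \frac{6599}{\left(-6 + \frac{11}{2}\right)^{2}} = - \frac{6599}{\left(- \frac{1}{2}\right)^{2}} = - 6599 \frac{1}{\frac{1}{4}} = \left(-6599\right) 4 = -26396$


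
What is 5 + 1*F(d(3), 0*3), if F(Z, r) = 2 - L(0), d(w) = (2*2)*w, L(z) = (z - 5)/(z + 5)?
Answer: 8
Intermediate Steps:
L(z) = (-5 + z)/(5 + z)
d(w) = 4*w
F(Z, r) = 3 (F(Z, r) = 2 - (-5 + 0)/(5 + 0) = 2 - (-5)/5 = 2 - 1*(-1) = 2 + 1 = 3)
5 + 1*F(d(3), 0*3) = 5 + 1*3 = 5 + 3 = 8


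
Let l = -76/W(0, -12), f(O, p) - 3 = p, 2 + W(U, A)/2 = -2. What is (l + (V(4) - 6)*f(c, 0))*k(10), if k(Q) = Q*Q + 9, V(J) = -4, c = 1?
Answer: -4469/2 ≈ -2234.5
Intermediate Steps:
W(U, A) = -8 (W(U, A) = -4 + 2*(-2) = -4 - 4 = -8)
f(O, p) = 3 + p
l = 19/2 (l = -76/(-8) = -76*(-⅛) = 19/2 ≈ 9.5000)
k(Q) = 9 + Q² (k(Q) = Q² + 9 = 9 + Q²)
(l + (V(4) - 6)*f(c, 0))*k(10) = (19/2 + (-4 - 6)*(3 + 0))*(9 + 10²) = (19/2 - 10*3)*(9 + 100) = (19/2 - 30)*109 = -41/2*109 = -4469/2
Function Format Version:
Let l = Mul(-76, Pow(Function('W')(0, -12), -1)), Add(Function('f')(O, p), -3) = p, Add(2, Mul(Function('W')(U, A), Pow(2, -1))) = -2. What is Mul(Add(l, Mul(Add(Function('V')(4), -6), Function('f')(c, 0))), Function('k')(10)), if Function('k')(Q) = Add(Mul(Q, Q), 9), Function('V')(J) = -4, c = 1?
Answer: Rational(-4469, 2) ≈ -2234.5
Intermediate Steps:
Function('W')(U, A) = -8 (Function('W')(U, A) = Add(-4, Mul(2, -2)) = Add(-4, -4) = -8)
Function('f')(O, p) = Add(3, p)
l = Rational(19, 2) (l = Mul(-76, Pow(-8, -1)) = Mul(-76, Rational(-1, 8)) = Rational(19, 2) ≈ 9.5000)
Function('k')(Q) = Add(9, Pow(Q, 2)) (Function('k')(Q) = Add(Pow(Q, 2), 9) = Add(9, Pow(Q, 2)))
Mul(Add(l, Mul(Add(Function('V')(4), -6), Function('f')(c, 0))), Function('k')(10)) = Mul(Add(Rational(19, 2), Mul(Add(-4, -6), Add(3, 0))), Add(9, Pow(10, 2))) = Mul(Add(Rational(19, 2), Mul(-10, 3)), Add(9, 100)) = Mul(Add(Rational(19, 2), -30), 109) = Mul(Rational(-41, 2), 109) = Rational(-4469, 2)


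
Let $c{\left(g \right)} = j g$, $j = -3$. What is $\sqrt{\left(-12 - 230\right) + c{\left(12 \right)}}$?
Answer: $i \sqrt{278} \approx 16.673 i$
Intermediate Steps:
$c{\left(g \right)} = - 3 g$
$\sqrt{\left(-12 - 230\right) + c{\left(12 \right)}} = \sqrt{\left(-12 - 230\right) - 36} = \sqrt{-242 - 36} = \sqrt{-278} = i \sqrt{278}$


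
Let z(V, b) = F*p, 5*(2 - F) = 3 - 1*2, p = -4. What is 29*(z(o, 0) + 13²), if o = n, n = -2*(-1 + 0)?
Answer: 23461/5 ≈ 4692.2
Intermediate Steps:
F = 9/5 (F = 2 - (3 - 1*2)/5 = 2 - (3 - 2)/5 = 2 - ⅕*1 = 2 - ⅕ = 9/5 ≈ 1.8000)
n = 2 (n = -2*(-1) = 2)
o = 2
z(V, b) = -36/5 (z(V, b) = (9/5)*(-4) = -36/5)
29*(z(o, 0) + 13²) = 29*(-36/5 + 13²) = 29*(-36/5 + 169) = 29*(809/5) = 23461/5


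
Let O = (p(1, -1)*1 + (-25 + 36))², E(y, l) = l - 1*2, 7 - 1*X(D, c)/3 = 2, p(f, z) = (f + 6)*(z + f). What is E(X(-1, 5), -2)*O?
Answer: -484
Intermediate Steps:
p(f, z) = (6 + f)*(f + z)
X(D, c) = 15 (X(D, c) = 21 - 3*2 = 21 - 6 = 15)
E(y, l) = -2 + l (E(y, l) = l - 2 = -2 + l)
O = 121 (O = ((1² + 6*1 + 6*(-1) + 1*(-1))*1 + (-25 + 36))² = ((1 + 6 - 6 - 1)*1 + 11)² = (0*1 + 11)² = (0 + 11)² = 11² = 121)
E(X(-1, 5), -2)*O = (-2 - 2)*121 = -4*121 = -484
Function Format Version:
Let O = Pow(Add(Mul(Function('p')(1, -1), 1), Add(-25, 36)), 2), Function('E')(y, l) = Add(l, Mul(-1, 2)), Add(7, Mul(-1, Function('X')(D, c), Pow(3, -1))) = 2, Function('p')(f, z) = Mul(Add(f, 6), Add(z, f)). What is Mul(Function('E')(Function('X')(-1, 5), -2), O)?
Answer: -484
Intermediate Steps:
Function('p')(f, z) = Mul(Add(6, f), Add(f, z))
Function('X')(D, c) = 15 (Function('X')(D, c) = Add(21, Mul(-3, 2)) = Add(21, -6) = 15)
Function('E')(y, l) = Add(-2, l) (Function('E')(y, l) = Add(l, -2) = Add(-2, l))
O = 121 (O = Pow(Add(Mul(Add(Pow(1, 2), Mul(6, 1), Mul(6, -1), Mul(1, -1)), 1), Add(-25, 36)), 2) = Pow(Add(Mul(Add(1, 6, -6, -1), 1), 11), 2) = Pow(Add(Mul(0, 1), 11), 2) = Pow(Add(0, 11), 2) = Pow(11, 2) = 121)
Mul(Function('E')(Function('X')(-1, 5), -2), O) = Mul(Add(-2, -2), 121) = Mul(-4, 121) = -484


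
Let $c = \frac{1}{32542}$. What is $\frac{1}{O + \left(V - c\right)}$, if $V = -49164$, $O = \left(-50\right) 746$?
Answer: $- \frac{32542}{2813711489} \approx -1.1566 \cdot 10^{-5}$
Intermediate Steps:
$O = -37300$
$c = \frac{1}{32542} \approx 3.073 \cdot 10^{-5}$
$\frac{1}{O + \left(V - c\right)} = \frac{1}{-37300 - \frac{1599894889}{32542}} = \frac{1}{- \frac{2813711489}{32542}} = - \frac{32542}{2813711489}$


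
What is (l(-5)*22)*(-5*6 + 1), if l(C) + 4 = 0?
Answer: 2552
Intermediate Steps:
l(C) = -4 (l(C) = -4 + 0 = -4)
(l(-5)*22)*(-5*6 + 1) = (-4*22)*(-5*6 + 1) = -88*(-30 + 1) = -88*(-29) = 2552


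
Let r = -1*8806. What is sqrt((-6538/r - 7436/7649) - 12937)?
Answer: I*sqrt(299469020421561598)/4811221 ≈ 113.74*I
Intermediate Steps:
r = -8806
sqrt((-6538/r - 7436/7649) - 12937) = sqrt((-6538/(-8806) - 7436/7649) - 12937) = sqrt((-6538*(-1/8806) - 7436*1/7649) - 12937) = sqrt((467/629 - 7436/7649) - 12937) = sqrt(-1105161/4811221 - 12937) = sqrt(-62243871238/4811221) = I*sqrt(299469020421561598)/4811221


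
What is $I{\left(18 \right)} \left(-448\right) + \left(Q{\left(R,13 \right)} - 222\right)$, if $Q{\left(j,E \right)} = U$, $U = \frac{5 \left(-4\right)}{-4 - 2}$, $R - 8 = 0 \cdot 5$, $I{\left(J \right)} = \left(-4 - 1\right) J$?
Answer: $\frac{120304}{3} \approx 40101.0$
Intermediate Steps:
$I{\left(J \right)} = - 5 J$
$R = 8$ ($R = 8 + 0 \cdot 5 = 8 + 0 = 8$)
$U = \frac{10}{3}$ ($U = - \frac{20}{-6} = \left(-20\right) \left(- \frac{1}{6}\right) = \frac{10}{3} \approx 3.3333$)
$Q{\left(j,E \right)} = \frac{10}{3}$
$I{\left(18 \right)} \left(-448\right) + \left(Q{\left(R,13 \right)} - 222\right) = \left(-5\right) 18 \left(-448\right) + \left(\frac{10}{3} - 222\right) = \left(-90\right) \left(-448\right) - \frac{656}{3} = 40320 - \frac{656}{3} = \frac{120304}{3}$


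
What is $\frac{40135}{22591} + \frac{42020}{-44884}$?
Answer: $\frac{213036380}{253493611} \approx 0.8404$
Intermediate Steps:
$\frac{40135}{22591} + \frac{42020}{-44884} = 40135 \cdot \frac{1}{22591} + 42020 \left(- \frac{1}{44884}\right) = \frac{40135}{22591} - \frac{10505}{11221} = \frac{213036380}{253493611}$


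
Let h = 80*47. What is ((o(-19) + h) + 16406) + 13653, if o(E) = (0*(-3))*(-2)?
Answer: 33819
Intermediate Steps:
o(E) = 0 (o(E) = 0*(-2) = 0)
h = 3760
((o(-19) + h) + 16406) + 13653 = ((0 + 3760) + 16406) + 13653 = (3760 + 16406) + 13653 = 20166 + 13653 = 33819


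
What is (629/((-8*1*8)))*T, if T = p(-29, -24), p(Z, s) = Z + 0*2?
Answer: 18241/64 ≈ 285.02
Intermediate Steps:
p(Z, s) = Z (p(Z, s) = Z + 0 = Z)
T = -29
(629/((-8*1*8)))*T = (629/((-8*1*8)))*(-29) = (629/((-8*8)))*(-29) = (629/(-64))*(-29) = (629*(-1/64))*(-29) = -629/64*(-29) = 18241/64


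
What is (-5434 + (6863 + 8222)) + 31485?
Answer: 41136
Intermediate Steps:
(-5434 + (6863 + 8222)) + 31485 = (-5434 + 15085) + 31485 = 9651 + 31485 = 41136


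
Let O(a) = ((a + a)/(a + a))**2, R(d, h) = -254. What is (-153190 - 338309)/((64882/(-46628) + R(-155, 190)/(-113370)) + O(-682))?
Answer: 649542513680910/514403117 ≈ 1.2627e+6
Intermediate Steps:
O(a) = 1 (O(a) = ((2*a)/((2*a)))**2 = ((2*a)*(1/(2*a)))**2 = 1**2 = 1)
(-153190 - 338309)/((64882/(-46628) + R(-155, 190)/(-113370)) + O(-682)) = (-153190 - 338309)/((64882/(-46628) - 254/(-113370)) + 1) = -491499/((64882*(-1/46628) - 254*(-1/113370)) + 1) = -491499/((-32441/23314 + 127/56685) + 1) = -491499/(-1835957207/1321554090 + 1) = -491499/(-514403117/1321554090) = -491499*(-1321554090/514403117) = 649542513680910/514403117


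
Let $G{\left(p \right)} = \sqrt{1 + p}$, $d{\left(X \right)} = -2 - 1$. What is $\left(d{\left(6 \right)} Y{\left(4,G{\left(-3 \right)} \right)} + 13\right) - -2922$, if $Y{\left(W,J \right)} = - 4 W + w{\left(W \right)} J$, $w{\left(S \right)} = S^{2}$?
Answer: $2983 - 48 i \sqrt{2} \approx 2983.0 - 67.882 i$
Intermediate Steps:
$d{\left(X \right)} = -3$
$Y{\left(W,J \right)} = - 4 W + J W^{2}$ ($Y{\left(W,J \right)} = - 4 W + W^{2} J = - 4 W + J W^{2}$)
$\left(d{\left(6 \right)} Y{\left(4,G{\left(-3 \right)} \right)} + 13\right) - -2922 = \left(- 3 \cdot 4 \left(-4 + \sqrt{1 - 3} \cdot 4\right) + 13\right) - -2922 = \left(- 3 \cdot 4 \left(-4 + \sqrt{-2} \cdot 4\right) + 13\right) + 2922 = \left(- 3 \cdot 4 \left(-4 + i \sqrt{2} \cdot 4\right) + 13\right) + 2922 = \left(- 3 \cdot 4 \left(-4 + 4 i \sqrt{2}\right) + 13\right) + 2922 = \left(- 3 \left(-16 + 16 i \sqrt{2}\right) + 13\right) + 2922 = \left(\left(48 - 48 i \sqrt{2}\right) + 13\right) + 2922 = \left(61 - 48 i \sqrt{2}\right) + 2922 = 2983 - 48 i \sqrt{2}$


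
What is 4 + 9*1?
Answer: 13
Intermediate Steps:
4 + 9*1 = 4 + 9 = 13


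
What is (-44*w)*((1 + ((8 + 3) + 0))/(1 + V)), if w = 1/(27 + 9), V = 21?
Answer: -⅔ ≈ -0.66667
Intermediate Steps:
w = 1/36 ≈ 0.027778
(-44*w)*((1 + ((8 + 3) + 0))/(1 + V)) = (-44*1/36)*((1 + ((8 + 3) + 0))/(1 + 21)) = -11*(1 + (11 + 0))/(9*22) = -11*(1 + 11)/(9*22) = -44/(3*22) = -11/9*6/11 = -⅔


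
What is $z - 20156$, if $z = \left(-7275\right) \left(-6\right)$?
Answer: $23494$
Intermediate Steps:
$z = 43650$
$z - 20156 = 43650 - 20156 = 23494$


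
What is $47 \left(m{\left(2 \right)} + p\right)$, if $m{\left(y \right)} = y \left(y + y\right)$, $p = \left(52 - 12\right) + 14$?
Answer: $2914$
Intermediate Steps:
$p = 54$ ($p = 40 + 14 = 54$)
$m{\left(y \right)} = 2 y^{2}$ ($m{\left(y \right)} = y 2 y = 2 y^{2}$)
$47 \left(m{\left(2 \right)} + p\right) = 47 \left(2 \cdot 2^{2} + 54\right) = 47 \left(2 \cdot 4 + 54\right) = 47 \left(8 + 54\right) = 47 \cdot 62 = 2914$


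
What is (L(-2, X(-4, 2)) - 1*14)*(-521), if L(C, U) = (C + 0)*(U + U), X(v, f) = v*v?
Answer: 40638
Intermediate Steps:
X(v, f) = v**2
L(C, U) = 2*C*U (L(C, U) = C*(2*U) = 2*C*U)
(L(-2, X(-4, 2)) - 1*14)*(-521) = (2*(-2)*(-4)**2 - 1*14)*(-521) = (2*(-2)*16 - 14)*(-521) = (-64 - 14)*(-521) = -78*(-521) = 40638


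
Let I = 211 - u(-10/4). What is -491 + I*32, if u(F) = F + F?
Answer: 6421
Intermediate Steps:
u(F) = 2*F
I = 216 (I = 211 - 2*(-10/4) = 211 - 2*(-10*¼) = 211 - 2*(-5)/2 = 211 - 1*(-5) = 211 + 5 = 216)
-491 + I*32 = -491 + 216*32 = -491 + 6912 = 6421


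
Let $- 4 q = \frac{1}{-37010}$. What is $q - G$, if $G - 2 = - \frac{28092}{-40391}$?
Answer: $- \frac{16117666569}{5979483640} \approx -2.6955$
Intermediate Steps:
$G = \frac{108874}{40391}$ ($G = 2 - \frac{28092}{-40391} = 2 - - \frac{28092}{40391} = 2 + \frac{28092}{40391} = \frac{108874}{40391} \approx 2.6955$)
$q = \frac{1}{148040}$ ($q = - \frac{1}{4 \left(-37010\right)} = \left(- \frac{1}{4}\right) \left(- \frac{1}{37010}\right) = \frac{1}{148040} \approx 6.7549 \cdot 10^{-6}$)
$q - G = \frac{1}{148040} - \frac{108874}{40391} = - \frac{16117666569}{5979483640}$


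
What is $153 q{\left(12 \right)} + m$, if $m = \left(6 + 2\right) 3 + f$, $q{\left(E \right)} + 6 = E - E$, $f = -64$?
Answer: $-958$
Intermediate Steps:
$q{\left(E \right)} = -6$ ($q{\left(E \right)} = -6 + \left(E - E\right) = -6 + 0 = -6$)
$m = -40$ ($m = \left(6 + 2\right) 3 - 64 = 8 \cdot 3 - 64 = 24 - 64 = -40$)
$153 q{\left(12 \right)} + m = 153 \left(-6\right) - 40 = -918 - 40 = -958$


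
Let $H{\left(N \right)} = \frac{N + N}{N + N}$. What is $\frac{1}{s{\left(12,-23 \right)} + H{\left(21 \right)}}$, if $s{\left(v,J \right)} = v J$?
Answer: $- \frac{1}{275} \approx -0.0036364$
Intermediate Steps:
$H{\left(N \right)} = 1$ ($H{\left(N \right)} = \frac{2 N}{2 N} = 2 N \frac{1}{2 N} = 1$)
$s{\left(v,J \right)} = J v$
$\frac{1}{s{\left(12,-23 \right)} + H{\left(21 \right)}} = \frac{1}{\left(-23\right) 12 + 1} = \frac{1}{-276 + 1} = \frac{1}{-275} = - \frac{1}{275}$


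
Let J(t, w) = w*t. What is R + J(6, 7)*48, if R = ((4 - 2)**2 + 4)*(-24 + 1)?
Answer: 1832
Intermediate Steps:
J(t, w) = t*w
R = -184 (R = (2**2 + 4)*(-23) = (4 + 4)*(-23) = 8*(-23) = -184)
R + J(6, 7)*48 = -184 + (6*7)*48 = -184 + 42*48 = -184 + 2016 = 1832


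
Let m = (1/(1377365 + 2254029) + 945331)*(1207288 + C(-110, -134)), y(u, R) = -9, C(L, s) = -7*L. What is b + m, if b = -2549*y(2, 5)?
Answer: 109134350789415048/95563 ≈ 1.1420e+12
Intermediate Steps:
b = 22941 (b = -2549*(-9) = 22941)
m = 109134348597104265/95563 (m = (1/(1377365 + 2254029) + 945331)*(1207288 - 7*(-110)) = (1/3631394 + 945331)*(1207288 + 770) = (1/3631394 + 945331)*1208058 = (3432869321415/3631394)*1208058 = 109134348597104265/95563 ≈ 1.1420e+12)
b + m = 22941 + 109134348597104265/95563 = 109134350789415048/95563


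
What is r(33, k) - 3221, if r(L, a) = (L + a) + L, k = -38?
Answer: -3193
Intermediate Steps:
r(L, a) = a + 2*L
r(33, k) - 3221 = (-38 + 2*33) - 3221 = (-38 + 66) - 3221 = 28 - 3221 = -3193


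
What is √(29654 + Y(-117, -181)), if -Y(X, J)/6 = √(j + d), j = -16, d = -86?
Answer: √(29654 - 6*I*√102) ≈ 172.2 - 0.176*I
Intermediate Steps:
Y(X, J) = -6*I*√102 (Y(X, J) = -6*√(-16 - 86) = -6*I*√102)
√(29654 + Y(-117, -181)) = √(29654 - 6*I*√102)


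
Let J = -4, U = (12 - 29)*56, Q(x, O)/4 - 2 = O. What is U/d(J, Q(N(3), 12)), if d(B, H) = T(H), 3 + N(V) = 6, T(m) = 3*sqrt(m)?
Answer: -34*sqrt(14)/3 ≈ -42.405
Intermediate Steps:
N(V) = 3 (N(V) = -3 + 6 = 3)
Q(x, O) = 8 + 4*O
U = -952 (U = -17*56 = -952)
d(B, H) = 3*sqrt(H)
U/d(J, Q(N(3), 12)) = -952*1/(3*sqrt(8 + 4*12)) = -952*1/(3*sqrt(8 + 48)) = -952*sqrt(14)/84 = -34*sqrt(14)/3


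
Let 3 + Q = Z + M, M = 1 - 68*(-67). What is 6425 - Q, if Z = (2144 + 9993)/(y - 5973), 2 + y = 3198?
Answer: 5207904/2777 ≈ 1875.4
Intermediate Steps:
y = 3196 (y = -2 + 3198 = 3196)
M = 4557 (M = 1 + 4556 = 4557)
Z = -12137/2777 (Z = (2144 + 9993)/(3196 - 5973) = 12137/(-2777) = 12137*(-1/2777) = -12137/2777 ≈ -4.3705)
Q = 12634321/2777 (Q = -3 + (-12137/2777 + 4557) = -3 + 12642652/2777 = 12634321/2777 ≈ 4549.6)
6425 - Q = 6425 - 1*12634321/2777 = 6425 - 12634321/2777 = 5207904/2777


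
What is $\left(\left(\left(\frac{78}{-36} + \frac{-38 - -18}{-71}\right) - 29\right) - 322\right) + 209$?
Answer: $- \frac{61295}{426} \approx -143.89$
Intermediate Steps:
$\left(\left(\left(\frac{78}{-36} + \frac{-38 - -18}{-71}\right) - 29\right) - 322\right) + 209 = \left(\left(\left(78 \left(- \frac{1}{36}\right) + \left(-38 + 18\right) \left(- \frac{1}{71}\right)\right) - 29\right) - 322\right) + 209 = \left(\left(\left(- \frac{13}{6} - - \frac{20}{71}\right) - 29\right) - 322\right) + 209 = \left(\left(\left(- \frac{13}{6} + \frac{20}{71}\right) - 29\right) - 322\right) + 209 = \left(\left(- \frac{803}{426} - 29\right) - 322\right) + 209 = \left(- \frac{13157}{426} - 322\right) + 209 = - \frac{150329}{426} + 209 = - \frac{61295}{426}$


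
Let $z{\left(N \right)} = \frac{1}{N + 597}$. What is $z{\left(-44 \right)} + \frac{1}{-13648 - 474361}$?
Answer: $\frac{487456}{269868977} \approx 0.0018063$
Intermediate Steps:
$z{\left(N \right)} = \frac{1}{597 + N}$
$z{\left(-44 \right)} + \frac{1}{-13648 - 474361} = \frac{1}{597 - 44} + \frac{1}{-13648 - 474361} = \frac{1}{553} + \frac{1}{-488009} = \frac{1}{553} - \frac{1}{488009} = \frac{487456}{269868977}$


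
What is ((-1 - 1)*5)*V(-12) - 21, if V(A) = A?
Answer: 99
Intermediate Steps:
((-1 - 1)*5)*V(-12) - 21 = ((-1 - 1)*5)*(-12) - 21 = -2*5*(-12) - 21 = -10*(-12) - 21 = 120 - 21 = 99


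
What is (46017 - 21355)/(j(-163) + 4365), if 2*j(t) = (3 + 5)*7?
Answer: 24662/4393 ≈ 5.6139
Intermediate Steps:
j(t) = 28 (j(t) = ((3 + 5)*7)/2 = (8*7)/2 = (½)*56 = 28)
(46017 - 21355)/(j(-163) + 4365) = (46017 - 21355)/(28 + 4365) = 24662/4393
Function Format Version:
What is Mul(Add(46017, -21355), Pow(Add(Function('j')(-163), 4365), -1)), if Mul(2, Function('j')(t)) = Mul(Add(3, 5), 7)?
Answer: Rational(24662, 4393) ≈ 5.6139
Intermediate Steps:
Function('j')(t) = 28 (Function('j')(t) = Mul(Rational(1, 2), Mul(Add(3, 5), 7)) = Mul(Rational(1, 2), Mul(8, 7)) = Mul(Rational(1, 2), 56) = 28)
Mul(Add(46017, -21355), Pow(Add(Function('j')(-163), 4365), -1)) = Mul(Add(46017, -21355), Pow(Add(28, 4365), -1)) = Mul(24662, Pow(4393, -1)) = Mul(24662, Rational(1, 4393)) = Rational(24662, 4393)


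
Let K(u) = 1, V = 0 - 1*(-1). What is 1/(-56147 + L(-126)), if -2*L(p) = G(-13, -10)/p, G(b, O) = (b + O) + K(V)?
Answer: -126/7074533 ≈ -1.7810e-5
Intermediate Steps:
V = 1 (V = 0 + 1 = 1)
G(b, O) = 1 + O + b (G(b, O) = (b + O) + 1 = (O + b) + 1 = 1 + O + b)
L(p) = 11/p (L(p) = -(1 - 10 - 13)/(2*p) = -(-11)/p = 11/p)
1/(-56147 + L(-126)) = 1/(-56147 + 11/(-126)) = 1/(-56147 + 11*(-1/126)) = 1/(-56147 - 11/126) = 1/(-7074533/126) = -126/7074533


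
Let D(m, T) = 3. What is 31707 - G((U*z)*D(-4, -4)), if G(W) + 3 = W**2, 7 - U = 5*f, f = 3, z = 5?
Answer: 17310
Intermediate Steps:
U = -8 (U = 7 - 5*3 = 7 - 1*15 = 7 - 15 = -8)
G(W) = -3 + W**2
31707 - G((U*z)*D(-4, -4)) = 31707 - (-3 + (-8*5*3)**2) = 31707 - (-3 + (-40*3)**2) = 31707 - (-3 + (-120)**2) = 31707 - (-3 + 14400) = 31707 - 1*14397 = 31707 - 14397 = 17310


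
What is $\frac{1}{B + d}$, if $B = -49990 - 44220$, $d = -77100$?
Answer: $- \frac{1}{171310} \approx -5.8374 \cdot 10^{-6}$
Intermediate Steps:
$B = -94210$ ($B = -49990 - 44220 = -94210$)
$\frac{1}{B + d} = \frac{1}{-94210 - 77100} = \frac{1}{-171310} = - \frac{1}{171310}$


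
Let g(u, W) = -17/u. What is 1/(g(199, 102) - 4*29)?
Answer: -199/23101 ≈ -0.0086143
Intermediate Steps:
1/(g(199, 102) - 4*29) = 1/(-17/199 - 4*29) = 1/(-17*1/199 - 116) = 1/(-17/199 - 116) = 1/(-23101/199) = -199/23101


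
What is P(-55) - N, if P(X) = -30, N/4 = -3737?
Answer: 14918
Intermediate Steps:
N = -14948 (N = 4*(-3737) = -14948)
P(-55) - N = -30 - 1*(-14948) = -30 + 14948 = 14918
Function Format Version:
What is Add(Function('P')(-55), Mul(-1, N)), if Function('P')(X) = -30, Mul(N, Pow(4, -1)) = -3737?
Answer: 14918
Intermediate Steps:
N = -14948 (N = Mul(4, -3737) = -14948)
Add(Function('P')(-55), Mul(-1, N)) = Add(-30, Mul(-1, -14948)) = Add(-30, 14948) = 14918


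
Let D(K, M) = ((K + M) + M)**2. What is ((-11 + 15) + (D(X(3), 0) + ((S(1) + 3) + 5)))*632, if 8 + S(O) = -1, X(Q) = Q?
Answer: 7584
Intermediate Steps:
S(O) = -9 (S(O) = -8 - 1 = -9)
D(K, M) = (K + 2*M)**2
((-11 + 15) + (D(X(3), 0) + ((S(1) + 3) + 5)))*632 = ((-11 + 15) + ((3 + 2*0)**2 + ((-9 + 3) + 5)))*632 = (4 + ((3 + 0)**2 + (-6 + 5)))*632 = (4 + (3**2 - 1))*632 = (4 + (9 - 1))*632 = (4 + 8)*632 = 12*632 = 7584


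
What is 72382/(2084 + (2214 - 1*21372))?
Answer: -36191/8537 ≈ -4.2393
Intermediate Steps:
72382/(2084 + (2214 - 1*21372)) = 72382/(2084 + (2214 - 21372)) = 72382/(2084 - 19158) = 72382/(-17074) = 72382*(-1/17074) = -36191/8537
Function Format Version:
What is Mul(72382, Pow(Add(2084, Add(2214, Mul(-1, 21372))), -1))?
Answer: Rational(-36191, 8537) ≈ -4.2393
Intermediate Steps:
Mul(72382, Pow(Add(2084, Add(2214, Mul(-1, 21372))), -1)) = Mul(72382, Pow(Add(2084, Add(2214, -21372)), -1)) = Mul(72382, Pow(Add(2084, -19158), -1)) = Mul(72382, Pow(-17074, -1)) = Mul(72382, Rational(-1, 17074)) = Rational(-36191, 8537)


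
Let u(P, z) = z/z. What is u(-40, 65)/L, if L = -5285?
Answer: -1/5285 ≈ -0.00018921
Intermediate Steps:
u(P, z) = 1
u(-40, 65)/L = 1/(-5285) = 1*(-1/5285) = -1/5285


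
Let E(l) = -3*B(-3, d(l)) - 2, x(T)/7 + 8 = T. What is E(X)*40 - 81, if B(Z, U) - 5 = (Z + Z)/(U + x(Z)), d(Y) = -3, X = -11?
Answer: -770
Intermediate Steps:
x(T) = -56 + 7*T
B(Z, U) = 5 + 2*Z/(-56 + U + 7*Z) (B(Z, U) = 5 + (Z + Z)/(U + (-56 + 7*Z)) = 5 + (2*Z)/(-56 + U + 7*Z) = 5 + 2*Z/(-56 + U + 7*Z))
E(l) = -689/40 (E(l) = -3*(-280 + 5*(-3) + 37*(-3))/(-56 - 3 + 7*(-3)) - 2 = -3*(-280 - 15 - 111)/(-56 - 3 - 21) - 2 = -3*(-406)/(-80) - 2 = -(-3)*(-406)/80 - 2 = -3*203/40 - 2 = -609/40 - 2 = -689/40)
E(X)*40 - 81 = -689/40*40 - 81 = -689 - 81 = -770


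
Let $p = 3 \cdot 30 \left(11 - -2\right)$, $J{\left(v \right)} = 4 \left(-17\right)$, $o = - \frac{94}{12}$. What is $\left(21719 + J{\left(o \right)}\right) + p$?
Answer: $22821$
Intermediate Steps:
$o = - \frac{47}{6}$ ($o = \left(-94\right) \frac{1}{12} = - \frac{47}{6} \approx -7.8333$)
$J{\left(v \right)} = -68$
$p = 1170$ ($p = 90 \left(11 + 2\right) = 90 \cdot 13 = 1170$)
$\left(21719 + J{\left(o \right)}\right) + p = \left(21719 - 68\right) + 1170 = 21651 + 1170 = 22821$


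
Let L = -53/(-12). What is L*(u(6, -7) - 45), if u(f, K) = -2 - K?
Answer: -530/3 ≈ -176.67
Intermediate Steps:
L = 53/12 (L = -53*(-1/12) = 53/12 ≈ 4.4167)
L*(u(6, -7) - 45) = 53*((-2 - 1*(-7)) - 45)/12 = 53*((-2 + 7) - 45)/12 = 53*(5 - 45)/12 = (53/12)*(-40) = -530/3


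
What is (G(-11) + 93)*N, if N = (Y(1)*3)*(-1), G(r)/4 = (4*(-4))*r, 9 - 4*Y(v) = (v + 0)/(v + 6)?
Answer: -74121/14 ≈ -5294.4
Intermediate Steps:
Y(v) = 9/4 - v/(4*(6 + v)) (Y(v) = 9/4 - (v + 0)/(4*(v + 6)) = 9/4 - v/(4*(6 + v)))
G(r) = -64*r (G(r) = 4*((4*(-4))*r) = 4*(-16*r) = -64*r)
N = -93/14 (N = (((27 + 4*1)/(2*(6 + 1)))*3)*(-1) = (((1/2)*(27 + 4)/7)*3)*(-1) = (((1/2)*(1/7)*31)*3)*(-1) = ((31/14)*3)*(-1) = (93/14)*(-1) = -93/14 ≈ -6.6429)
(G(-11) + 93)*N = (-64*(-11) + 93)*(-93/14) = (704 + 93)*(-93/14) = 797*(-93/14) = -74121/14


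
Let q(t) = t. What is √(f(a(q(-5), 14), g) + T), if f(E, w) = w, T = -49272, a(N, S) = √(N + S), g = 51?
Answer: 3*I*√5469 ≈ 221.86*I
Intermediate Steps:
√(f(a(q(-5), 14), g) + T) = √(51 - 49272) = √(-49221) = 3*I*√5469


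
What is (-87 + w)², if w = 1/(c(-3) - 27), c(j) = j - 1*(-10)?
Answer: 3031081/400 ≈ 7577.7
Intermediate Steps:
c(j) = 10 + j (c(j) = j + 10 = 10 + j)
w = -1/20 (w = 1/((10 - 3) - 27) = 1/(7 - 27) = 1/(-20) = -1/20 ≈ -0.050000)
(-87 + w)² = (-87 - 1/20)² = (-1741/20)² = 3031081/400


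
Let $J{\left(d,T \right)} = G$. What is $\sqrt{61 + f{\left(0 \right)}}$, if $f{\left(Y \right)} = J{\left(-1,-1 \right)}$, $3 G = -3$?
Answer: $2 \sqrt{15} \approx 7.746$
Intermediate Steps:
$G = -1$ ($G = \frac{1}{3} \left(-3\right) = -1$)
$J{\left(d,T \right)} = -1$
$f{\left(Y \right)} = -1$
$\sqrt{61 + f{\left(0 \right)}} = \sqrt{61 - 1} = \sqrt{60} = 2 \sqrt{15}$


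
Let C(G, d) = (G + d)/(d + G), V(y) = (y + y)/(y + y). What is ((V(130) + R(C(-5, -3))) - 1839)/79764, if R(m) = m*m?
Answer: -1837/79764 ≈ -0.023030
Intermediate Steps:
V(y) = 1 (V(y) = (2*y)/((2*y)) = (2*y)*(1/(2*y)) = 1)
C(G, d) = 1 (C(G, d) = (G + d)/(G + d) = 1)
R(m) = m**2
((V(130) + R(C(-5, -3))) - 1839)/79764 = ((1 + 1**2) - 1839)/79764 = ((1 + 1) - 1839)*(1/79764) = (2 - 1839)*(1/79764) = -1837*1/79764 = -1837/79764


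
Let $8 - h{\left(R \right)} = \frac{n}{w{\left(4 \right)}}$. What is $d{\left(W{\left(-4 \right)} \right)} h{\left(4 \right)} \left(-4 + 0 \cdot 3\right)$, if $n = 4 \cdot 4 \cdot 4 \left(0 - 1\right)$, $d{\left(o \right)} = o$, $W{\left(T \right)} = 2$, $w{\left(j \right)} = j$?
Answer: $-192$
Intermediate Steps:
$n = -64$ ($n = 4 \cdot 16 \left(-1\right) = 64 \left(-1\right) = -64$)
$h{\left(R \right)} = 24$ ($h{\left(R \right)} = 8 - - \frac{64}{4} = 8 - \left(-64\right) \frac{1}{4} = 8 - -16 = 8 + 16 = 24$)
$d{\left(W{\left(-4 \right)} \right)} h{\left(4 \right)} \left(-4 + 0 \cdot 3\right) = 2 \cdot 24 \left(-4 + 0 \cdot 3\right) = 48 \left(-4 + 0\right) = 48 \left(-4\right) = -192$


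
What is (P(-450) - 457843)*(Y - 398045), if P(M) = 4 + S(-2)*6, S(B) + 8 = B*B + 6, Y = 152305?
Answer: 112506406980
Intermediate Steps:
S(B) = -2 + B**2 (S(B) = -8 + (B*B + 6) = -8 + (B**2 + 6) = -8 + (6 + B**2) = -2 + B**2)
P(M) = 16 (P(M) = 4 + (-2 + (-2)**2)*6 = 4 + (-2 + 4)*6 = 4 + 2*6 = 4 + 12 = 16)
(P(-450) - 457843)*(Y - 398045) = (16 - 457843)*(152305 - 398045) = -457827*(-245740) = 112506406980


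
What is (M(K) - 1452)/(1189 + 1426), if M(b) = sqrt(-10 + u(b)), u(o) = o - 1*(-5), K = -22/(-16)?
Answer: -1452/2615 + I*sqrt(58)/10460 ≈ -0.55526 + 0.00072809*I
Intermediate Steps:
K = 11/8 (K = -22*(-1/16) = 11/8 ≈ 1.3750)
u(o) = 5 + o (u(o) = o + 5 = 5 + o)
M(b) = sqrt(-5 + b) (M(b) = sqrt(-10 + (5 + b)) = sqrt(-5 + b))
(M(K) - 1452)/(1189 + 1426) = (sqrt(-5 + 11/8) - 1452)/(1189 + 1426) = (sqrt(-29/8) - 1452)/2615 = (I*sqrt(58)/4 - 1452)*(1/2615) = (-1452 + I*sqrt(58)/4)*(1/2615) = -1452/2615 + I*sqrt(58)/10460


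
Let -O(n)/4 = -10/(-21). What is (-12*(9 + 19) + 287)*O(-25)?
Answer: 280/3 ≈ 93.333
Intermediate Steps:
O(n) = -40/21 (O(n) = -(-40)/(-21) = -(-40)*(-1)/21 = -4*10/21 = -40/21)
(-12*(9 + 19) + 287)*O(-25) = (-12*(9 + 19) + 287)*(-40/21) = (-12*28 + 287)*(-40/21) = (-336 + 287)*(-40/21) = -49*(-40/21) = 280/3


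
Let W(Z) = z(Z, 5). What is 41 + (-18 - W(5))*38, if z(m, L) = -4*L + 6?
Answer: -111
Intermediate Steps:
z(m, L) = 6 - 4*L
W(Z) = -14 (W(Z) = 6 - 4*5 = 6 - 20 = -14)
41 + (-18 - W(5))*38 = 41 + (-18 - 1*(-14))*38 = 41 + (-18 + 14)*38 = 41 - 4*38 = 41 - 152 = -111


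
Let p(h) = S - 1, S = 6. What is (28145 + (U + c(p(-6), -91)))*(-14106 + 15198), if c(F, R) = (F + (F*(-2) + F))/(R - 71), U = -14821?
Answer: 14549808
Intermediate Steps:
p(h) = 5 (p(h) = 6 - 1 = 5)
c(F, R) = 0 (c(F, R) = (F + (-2*F + F))/(-71 + R) = (F - F)/(-71 + R) = 0/(-71 + R) = 0)
(28145 + (U + c(p(-6), -91)))*(-14106 + 15198) = (28145 + (-14821 + 0))*(-14106 + 15198) = (28145 - 14821)*1092 = 13324*1092 = 14549808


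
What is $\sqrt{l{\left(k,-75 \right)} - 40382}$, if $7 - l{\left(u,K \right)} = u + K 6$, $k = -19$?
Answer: $3 i \sqrt{4434} \approx 199.76 i$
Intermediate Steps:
$l{\left(u,K \right)} = 7 - u - 6 K$ ($l{\left(u,K \right)} = 7 - \left(u + K 6\right) = 7 - \left(u + 6 K\right) = 7 - u - 6 K$)
$\sqrt{l{\left(k,-75 \right)} - 40382} = \sqrt{\left(7 - -19 - -450\right) - 40382} = \sqrt{\left(7 + 19 + 450\right) - 40382} = \sqrt{476 - 40382} = \sqrt{-39906} = 3 i \sqrt{4434}$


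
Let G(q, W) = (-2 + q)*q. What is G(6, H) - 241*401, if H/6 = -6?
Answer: -96617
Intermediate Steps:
H = -36 (H = 6*(-6) = -36)
G(q, W) = q*(-2 + q)
G(6, H) - 241*401 = 6*(-2 + 6) - 241*401 = 6*4 - 96641 = 24 - 96641 = -96617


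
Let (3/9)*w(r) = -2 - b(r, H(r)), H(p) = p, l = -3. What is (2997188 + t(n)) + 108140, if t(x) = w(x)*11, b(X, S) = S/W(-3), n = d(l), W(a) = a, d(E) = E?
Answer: 3105229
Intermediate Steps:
n = -3
b(X, S) = -S/3 (b(X, S) = S/(-3) = S*(-1/3) = -S/3)
w(r) = -6 + r (w(r) = 3*(-2 - (-1)*r/3) = 3*(-2 + r/3) = -6 + r)
t(x) = -66 + 11*x (t(x) = (-6 + x)*11 = -66 + 11*x)
(2997188 + t(n)) + 108140 = (2997188 + (-66 + 11*(-3))) + 108140 = (2997188 + (-66 - 33)) + 108140 = (2997188 - 99) + 108140 = 2997089 + 108140 = 3105229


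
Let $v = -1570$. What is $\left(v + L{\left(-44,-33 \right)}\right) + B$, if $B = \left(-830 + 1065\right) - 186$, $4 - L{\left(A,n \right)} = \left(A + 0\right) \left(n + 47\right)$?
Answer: $-901$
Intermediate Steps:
$L{\left(A,n \right)} = 4 - A \left(47 + n\right)$ ($L{\left(A,n \right)} = 4 - \left(A + 0\right) \left(n + 47\right) = 4 - A \left(47 + n\right)$)
$B = 49$ ($B = 235 - 186 = 49$)
$\left(v + L{\left(-44,-33 \right)}\right) + B = \left(-1570 - \left(-2072 + 1452\right)\right) + 49 = \left(-1570 + \left(4 + 2068 - 1452\right)\right) + 49 = \left(-1570 + 620\right) + 49 = -950 + 49 = -901$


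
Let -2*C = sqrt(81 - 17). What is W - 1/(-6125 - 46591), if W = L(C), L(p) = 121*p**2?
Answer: 102058177/52716 ≈ 1936.0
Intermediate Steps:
C = -4 (C = -sqrt(81 - 17)/2 = -sqrt(64)/2 = -1/2*8 = -4)
W = 1936 (W = 121*(-4)**2 = 121*16 = 1936)
W - 1/(-6125 - 46591) = 1936 - 1/(-6125 - 46591) = 1936 - 1/(-52716) = 1936 - 1*(-1/52716) = 1936 + 1/52716 = 102058177/52716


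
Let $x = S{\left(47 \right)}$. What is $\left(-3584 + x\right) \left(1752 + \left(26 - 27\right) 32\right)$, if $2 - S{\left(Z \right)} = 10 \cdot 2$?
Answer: $-6195440$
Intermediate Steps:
$S{\left(Z \right)} = -18$ ($S{\left(Z \right)} = 2 - 10 \cdot 2 = 2 - 20 = -18$)
$x = -18$
$\left(-3584 + x\right) \left(1752 + \left(26 - 27\right) 32\right) = \left(-3584 - 18\right) \left(1752 + \left(26 - 27\right) 32\right) = - 3602 \left(1752 - 32\right) = \left(-3602\right) 1720 = -6195440$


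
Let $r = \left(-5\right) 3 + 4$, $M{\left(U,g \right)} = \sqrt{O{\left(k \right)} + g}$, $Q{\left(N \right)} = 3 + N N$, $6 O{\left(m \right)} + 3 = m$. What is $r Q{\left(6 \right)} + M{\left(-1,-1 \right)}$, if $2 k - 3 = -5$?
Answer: $-429 + \frac{i \sqrt{15}}{3} \approx -429.0 + 1.291 i$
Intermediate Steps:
$k = -1$ ($k = \frac{3}{2} + \frac{1}{2} \left(-5\right) = \frac{3}{2} - \frac{5}{2} = -1$)
$O{\left(m \right)} = - \frac{1}{2} + \frac{m}{6}$
$Q{\left(N \right)} = 3 + N^{2}$
$M{\left(U,g \right)} = \sqrt{- \frac{2}{3} + g}$ ($M{\left(U,g \right)} = \sqrt{\left(- \frac{1}{2} + \frac{1}{6} \left(-1\right)\right) + g} = \sqrt{\left(- \frac{1}{2} - \frac{1}{6}\right) + g} = \sqrt{- \frac{2}{3} + g}$)
$r = -11$ ($r = -15 + 4 = -11$)
$r Q{\left(6 \right)} + M{\left(-1,-1 \right)} = - 11 \left(3 + 6^{2}\right) + \frac{\sqrt{-6 + 9 \left(-1\right)}}{3} = - 11 \left(3 + 36\right) + \frac{\sqrt{-6 - 9}}{3} = \left(-11\right) 39 + \frac{\sqrt{-15}}{3} = -429 + \frac{i \sqrt{15}}{3}$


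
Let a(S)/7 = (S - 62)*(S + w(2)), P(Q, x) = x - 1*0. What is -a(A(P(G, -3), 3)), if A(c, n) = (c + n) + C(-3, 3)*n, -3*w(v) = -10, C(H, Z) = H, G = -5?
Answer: -8449/3 ≈ -2816.3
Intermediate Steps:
w(v) = 10/3 (w(v) = -⅓*(-10) = 10/3)
P(Q, x) = x (P(Q, x) = x + 0 = x)
A(c, n) = c - 2*n (A(c, n) = (c + n) - 3*n = c - 2*n)
a(S) = 7*(-62 + S)*(10/3 + S) (a(S) = 7*((S - 62)*(S + 10/3)) = 7*((-62 + S)*(10/3 + S)) = 7*(-62 + S)*(10/3 + S))
-a(A(P(G, -3), 3)) = -(-4340/3 + 7*(-3 - 2*3)² - 1232*(-3 - 2*3)/3) = -(-4340/3 + 7*(-3 - 6)² - 1232*(-3 - 6)/3) = -(-4340/3 + 7*(-9)² - 1232/3*(-9)) = -(-4340/3 + 7*81 + 3696) = -(-4340/3 + 567 + 3696) = -1*8449/3 = -8449/3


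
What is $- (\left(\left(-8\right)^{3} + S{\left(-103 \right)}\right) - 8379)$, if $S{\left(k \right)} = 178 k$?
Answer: $27225$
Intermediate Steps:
$- (\left(\left(-8\right)^{3} + S{\left(-103 \right)}\right) - 8379) = - (\left(\left(-8\right)^{3} + 178 \left(-103\right)\right) - 8379) = - (\left(-512 - 18334\right) - 8379) = - (-18846 - 8379) = \left(-1\right) \left(-27225\right) = 27225$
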